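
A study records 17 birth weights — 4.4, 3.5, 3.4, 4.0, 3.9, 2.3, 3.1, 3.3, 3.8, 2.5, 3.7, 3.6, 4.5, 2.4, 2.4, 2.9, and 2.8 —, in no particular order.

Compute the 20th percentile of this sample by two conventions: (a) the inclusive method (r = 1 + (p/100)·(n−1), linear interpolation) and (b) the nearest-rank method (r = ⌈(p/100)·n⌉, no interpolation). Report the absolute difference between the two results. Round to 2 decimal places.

0.06

Sorted: 2.3, 2.4, 2.4, 2.5, 2.8, 2.9, 3.1, 3.3, 3.4, 3.5, 3.6, 3.7, 3.8, 3.9, 4.0, 4.4, 4.5.
n = 17.
(a) r = 4.2; between ranks 4 (2.5) and 5 (2.8): 2.56.
(b) the nearest-rank method: rank 4 → 2.5.
|2.56 − 2.5| = 0.06.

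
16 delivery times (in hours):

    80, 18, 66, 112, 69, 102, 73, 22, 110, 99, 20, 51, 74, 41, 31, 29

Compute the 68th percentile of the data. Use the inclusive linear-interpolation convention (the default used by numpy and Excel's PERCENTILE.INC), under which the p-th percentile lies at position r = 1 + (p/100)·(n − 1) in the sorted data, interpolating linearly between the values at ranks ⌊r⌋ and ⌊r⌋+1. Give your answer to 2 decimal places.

75.20

Sorted: 18, 20, 22, 29, 31, 41, 51, 66, 69, 73, 74, 80, 99, 102, 110, 112.
n = 16.
r = 1 + (68/100)·(16 − 1) = 1 + 10.2 = 11.2.
Rank 11 is 74 and rank 12 is 80.
Interpolate: 74 + 0.2·(80 − 74) = 74 + 0.2·6 = 75.2.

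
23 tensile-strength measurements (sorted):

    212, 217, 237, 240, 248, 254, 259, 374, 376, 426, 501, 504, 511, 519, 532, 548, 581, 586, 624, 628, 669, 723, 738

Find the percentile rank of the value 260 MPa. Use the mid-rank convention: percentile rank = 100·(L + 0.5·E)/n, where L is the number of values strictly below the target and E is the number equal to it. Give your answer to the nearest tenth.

Count below 260: L = 7; count equal: E = 0; n = 23.
Percentile rank = 100·(7 + 0.5·0)/23 = 100·7/23 = 30.43.

30.4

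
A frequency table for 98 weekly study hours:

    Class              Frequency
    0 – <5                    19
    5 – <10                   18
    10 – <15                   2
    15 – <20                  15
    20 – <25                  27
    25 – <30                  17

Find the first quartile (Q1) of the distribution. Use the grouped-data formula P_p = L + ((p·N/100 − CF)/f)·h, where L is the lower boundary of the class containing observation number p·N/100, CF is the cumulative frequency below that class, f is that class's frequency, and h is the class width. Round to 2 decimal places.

6.53

N = 98; target position k = 25/100 · 98 = 24.5.
Cumulative frequencies: 19, 37, 39, 54, 81, 98.
Observation 24.5 falls in the class 5 – <10.
L = 5, CF = 19, f = 18, h = 5.
P25 = 5 + ((24.5 − 19)/18)·5 = 5 + 1.52778 = 6.52778.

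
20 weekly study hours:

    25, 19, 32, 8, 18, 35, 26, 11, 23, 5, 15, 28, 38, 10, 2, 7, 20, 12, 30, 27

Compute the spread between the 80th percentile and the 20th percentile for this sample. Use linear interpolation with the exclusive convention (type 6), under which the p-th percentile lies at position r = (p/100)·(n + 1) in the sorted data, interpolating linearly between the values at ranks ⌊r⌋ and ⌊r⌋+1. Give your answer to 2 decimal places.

21.20

Sorted: 2, 5, 7, 8, 10, 11, 12, 15, 18, 19, 20, 23, 25, 26, 27, 28, 30, 32, 35, 38.
n = 20.
P20: r = 4.2; ranks 4–5 are 8, 10; interpolating gives 8.4.
P80: r = 16.8; ranks 16–17 are 28, 30; interpolating gives 29.6.
Difference: 29.6 − 8.4 = 21.2.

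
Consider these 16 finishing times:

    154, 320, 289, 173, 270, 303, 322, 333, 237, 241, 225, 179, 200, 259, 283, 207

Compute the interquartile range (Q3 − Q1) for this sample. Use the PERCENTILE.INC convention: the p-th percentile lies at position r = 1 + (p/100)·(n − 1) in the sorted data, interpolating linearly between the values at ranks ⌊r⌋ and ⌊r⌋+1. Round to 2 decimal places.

87.25

Sorted: 154, 173, 179, 200, 207, 225, 237, 241, 259, 270, 283, 289, 303, 320, 322, 333.
n = 16.
P25: r = 4.75; ranks 4–5 are 200, 207; interpolating gives 205.25.
P75: r = 12.25; ranks 12–13 are 289, 303; interpolating gives 292.5.
Difference: 292.5 − 205.25 = 87.25.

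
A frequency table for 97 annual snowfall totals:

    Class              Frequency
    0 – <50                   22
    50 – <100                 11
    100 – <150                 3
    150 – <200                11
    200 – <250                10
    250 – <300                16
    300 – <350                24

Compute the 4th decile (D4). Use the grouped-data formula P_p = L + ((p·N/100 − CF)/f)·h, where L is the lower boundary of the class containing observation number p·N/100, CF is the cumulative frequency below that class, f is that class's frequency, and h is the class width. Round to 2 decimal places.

162.73

N = 97; target position k = 40/100 · 97 = 38.8.
Cumulative frequencies: 22, 33, 36, 47, 57, 73, 97.
Observation 38.8 falls in the class 150 – <200.
L = 150, CF = 36, f = 11, h = 50.
P40 = 150 + ((38.8 − 36)/11)·50 = 150 + 12.7273 = 162.727.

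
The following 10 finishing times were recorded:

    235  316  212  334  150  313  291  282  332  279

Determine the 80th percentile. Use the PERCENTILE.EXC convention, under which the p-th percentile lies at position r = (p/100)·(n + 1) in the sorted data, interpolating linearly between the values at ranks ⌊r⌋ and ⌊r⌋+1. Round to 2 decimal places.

328.80

Sorted: 150, 212, 235, 279, 282, 291, 313, 316, 332, 334.
n = 10.
r = (80/100)·(10 + 1) = 8.8.
Rank 8 is 316 and rank 9 is 332.
Interpolate: 316 + 0.8·(332 − 316) = 316 + 0.8·16 = 328.8.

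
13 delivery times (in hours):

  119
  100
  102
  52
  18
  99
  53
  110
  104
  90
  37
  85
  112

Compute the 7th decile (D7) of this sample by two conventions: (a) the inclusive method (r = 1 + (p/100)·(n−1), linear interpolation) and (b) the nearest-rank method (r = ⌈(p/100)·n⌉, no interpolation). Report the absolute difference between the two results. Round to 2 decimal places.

Sorted: 18, 37, 52, 53, 85, 90, 99, 100, 102, 104, 110, 112, 119.
n = 13.
(a) r = 9.4; between ranks 9 (102) and 10 (104): 102.8.
(b) the nearest-rank method: rank 10 → 104.
|102.8 − 104| = 1.2.

1.20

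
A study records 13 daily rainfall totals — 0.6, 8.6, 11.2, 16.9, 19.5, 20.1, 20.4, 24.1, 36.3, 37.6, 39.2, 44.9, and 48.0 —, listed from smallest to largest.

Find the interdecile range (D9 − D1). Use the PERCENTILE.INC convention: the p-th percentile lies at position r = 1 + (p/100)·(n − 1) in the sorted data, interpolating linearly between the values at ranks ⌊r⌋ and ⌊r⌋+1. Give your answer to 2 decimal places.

34.64

n = 13.
P10: r = 2.2; ranks 2–3 are 8.6, 11.2; interpolating gives 9.12.
P90: r = 11.8; ranks 11–12 are 39.2, 44.9; interpolating gives 43.76.
Difference: 43.76 − 9.12 = 34.64.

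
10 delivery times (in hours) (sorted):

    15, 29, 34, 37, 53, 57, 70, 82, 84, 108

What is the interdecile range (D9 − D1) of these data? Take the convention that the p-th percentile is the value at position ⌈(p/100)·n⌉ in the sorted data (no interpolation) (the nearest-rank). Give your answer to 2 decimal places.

n = 10.
P10: rank ⌈10/100·10⌉ = 1 → 15.
P90: rank ⌈90/100·10⌉ = 9 → 84.
Difference: 84 − 15 = 69.

69.00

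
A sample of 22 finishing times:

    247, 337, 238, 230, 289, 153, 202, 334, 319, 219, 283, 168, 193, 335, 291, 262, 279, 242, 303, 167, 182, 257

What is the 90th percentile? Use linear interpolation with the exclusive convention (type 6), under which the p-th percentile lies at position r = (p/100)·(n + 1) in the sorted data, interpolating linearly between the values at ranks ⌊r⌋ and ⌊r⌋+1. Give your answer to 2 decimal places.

Sorted: 153, 167, 168, 182, 193, 202, 219, 230, 238, 242, 247, 257, 262, 279, 283, 289, 291, 303, 319, 334, 335, 337.
n = 22.
r = (90/100)·(22 + 1) = 20.7.
Rank 20 is 334 and rank 21 is 335.
Interpolate: 334 + 0.7·(335 − 334) = 334 + 0.7·1 = 334.7.

334.70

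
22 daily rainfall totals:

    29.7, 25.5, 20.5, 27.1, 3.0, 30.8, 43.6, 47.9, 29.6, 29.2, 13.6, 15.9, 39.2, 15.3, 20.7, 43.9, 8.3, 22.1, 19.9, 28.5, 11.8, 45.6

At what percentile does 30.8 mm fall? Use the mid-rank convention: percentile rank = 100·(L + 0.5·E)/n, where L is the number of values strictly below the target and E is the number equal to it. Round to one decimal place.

75.0

Sorted: 3.0, 8.3, 11.8, 13.6, 15.3, 15.9, 19.9, 20.5, 20.7, 22.1, 25.5, 27.1, 28.5, 29.2, 29.6, 29.7, 30.8, 39.2, 43.6, 43.9, 45.6, 47.9.
Count below 30.8: L = 16; count equal: E = 1; n = 22.
Percentile rank = 100·(16 + 0.5·1)/22 = 100·16.5/22 = 75.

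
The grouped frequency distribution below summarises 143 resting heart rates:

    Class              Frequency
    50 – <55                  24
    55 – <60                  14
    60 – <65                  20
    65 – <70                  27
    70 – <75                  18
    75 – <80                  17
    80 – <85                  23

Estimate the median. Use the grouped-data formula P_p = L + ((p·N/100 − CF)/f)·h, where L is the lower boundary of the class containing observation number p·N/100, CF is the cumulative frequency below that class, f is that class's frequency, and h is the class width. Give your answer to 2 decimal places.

N = 143; target position k = 50/100 · 143 = 71.5.
Cumulative frequencies: 24, 38, 58, 85, 103, 120, 143.
Observation 71.5 falls in the class 65 – <70.
L = 65, CF = 58, f = 27, h = 5.
P50 = 65 + ((71.5 − 58)/27)·5 = 65 + 2.5 = 67.5.

67.50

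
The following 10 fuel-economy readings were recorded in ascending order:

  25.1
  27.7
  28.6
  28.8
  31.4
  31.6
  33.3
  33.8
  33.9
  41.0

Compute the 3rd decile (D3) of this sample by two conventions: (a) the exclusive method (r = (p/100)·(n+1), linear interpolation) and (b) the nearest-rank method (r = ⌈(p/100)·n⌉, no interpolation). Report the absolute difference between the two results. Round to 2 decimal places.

n = 10.
(a) r = 3.3; between ranks 3 (28.6) and 4 (28.8): 28.66.
(b) the nearest-rank method: rank 3 → 28.6.
|28.66 − 28.6| = 0.06.

0.06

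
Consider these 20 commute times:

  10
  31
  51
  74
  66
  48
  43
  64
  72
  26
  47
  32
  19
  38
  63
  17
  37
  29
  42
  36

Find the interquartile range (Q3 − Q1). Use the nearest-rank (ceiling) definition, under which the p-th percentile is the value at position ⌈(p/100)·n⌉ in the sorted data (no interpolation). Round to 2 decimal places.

Sorted: 10, 17, 19, 26, 29, 31, 32, 36, 37, 38, 42, 43, 47, 48, 51, 63, 64, 66, 72, 74.
n = 20.
P25: rank ⌈25/100·20⌉ = 5 → 29.
P75: rank ⌈75/100·20⌉ = 15 → 51.
Difference: 51 − 29 = 22.

22.00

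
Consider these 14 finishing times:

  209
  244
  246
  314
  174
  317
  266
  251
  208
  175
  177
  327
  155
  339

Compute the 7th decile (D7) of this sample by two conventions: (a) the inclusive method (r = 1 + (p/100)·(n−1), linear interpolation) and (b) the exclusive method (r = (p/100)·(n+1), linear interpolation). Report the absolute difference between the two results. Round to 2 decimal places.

19.20

Sorted: 155, 174, 175, 177, 208, 209, 244, 246, 251, 266, 314, 317, 327, 339.
n = 14.
(a) r = 10.1; between ranks 10 (266) and 11 (314): 270.8.
(b) r = 10.5; between ranks 10 (266) and 11 (314): 290.
|270.8 − 290| = 19.2.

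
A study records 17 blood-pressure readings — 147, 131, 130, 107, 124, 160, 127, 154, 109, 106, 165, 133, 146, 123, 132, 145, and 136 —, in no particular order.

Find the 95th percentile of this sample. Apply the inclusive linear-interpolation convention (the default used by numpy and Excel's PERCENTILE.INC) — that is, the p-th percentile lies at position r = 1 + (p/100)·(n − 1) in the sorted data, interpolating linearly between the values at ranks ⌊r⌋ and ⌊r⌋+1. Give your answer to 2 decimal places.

161.00

Sorted: 106, 107, 109, 123, 124, 127, 130, 131, 132, 133, 136, 145, 146, 147, 154, 160, 165.
n = 17.
r = 1 + (95/100)·(17 − 1) = 1 + 15.2 = 16.2.
Rank 16 is 160 and rank 17 is 165.
Interpolate: 160 + 0.2·(165 − 160) = 160 + 0.2·5 = 161.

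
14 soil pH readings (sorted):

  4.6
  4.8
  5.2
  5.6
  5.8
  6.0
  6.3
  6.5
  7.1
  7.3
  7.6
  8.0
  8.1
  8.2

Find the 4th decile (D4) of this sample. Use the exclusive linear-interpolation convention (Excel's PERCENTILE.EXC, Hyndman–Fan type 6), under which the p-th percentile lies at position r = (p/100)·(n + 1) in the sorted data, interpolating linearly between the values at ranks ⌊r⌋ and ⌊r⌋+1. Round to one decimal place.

n = 14.
r = (40/100)·(14 + 1) = 6.
r is an integer, so P40 is the value at rank 6: 6.0.

6.0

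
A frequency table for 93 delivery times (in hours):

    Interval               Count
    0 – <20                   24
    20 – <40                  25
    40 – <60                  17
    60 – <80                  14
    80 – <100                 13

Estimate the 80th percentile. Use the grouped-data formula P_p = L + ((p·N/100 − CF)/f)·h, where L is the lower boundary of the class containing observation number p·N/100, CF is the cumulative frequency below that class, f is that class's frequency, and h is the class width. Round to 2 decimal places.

72.00

N = 93; target position k = 80/100 · 93 = 74.4.
Cumulative frequencies: 24, 49, 66, 80, 93.
Observation 74.4 falls in the class 60 – <80.
L = 60, CF = 66, f = 14, h = 20.
P80 = 60 + ((74.4 − 66)/14)·20 = 60 + 12 = 72.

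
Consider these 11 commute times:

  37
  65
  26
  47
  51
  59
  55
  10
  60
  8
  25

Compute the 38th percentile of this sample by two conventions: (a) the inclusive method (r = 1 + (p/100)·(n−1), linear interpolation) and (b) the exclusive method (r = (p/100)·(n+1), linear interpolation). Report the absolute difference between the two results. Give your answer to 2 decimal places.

2.64

Sorted: 8, 10, 25, 26, 37, 47, 51, 55, 59, 60, 65.
n = 11.
(a) r = 4.8; between ranks 4 (26) and 5 (37): 34.8.
(b) r = 4.56; between ranks 4 (26) and 5 (37): 32.16.
|34.8 − 32.16| = 2.64.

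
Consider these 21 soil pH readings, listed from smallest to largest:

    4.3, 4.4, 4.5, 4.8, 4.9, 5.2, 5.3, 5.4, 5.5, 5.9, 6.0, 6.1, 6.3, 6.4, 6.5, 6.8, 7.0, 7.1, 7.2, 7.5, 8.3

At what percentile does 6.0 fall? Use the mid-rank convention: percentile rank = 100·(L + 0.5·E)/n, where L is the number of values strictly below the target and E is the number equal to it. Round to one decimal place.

50.0

Count below 6.0: L = 10; count equal: E = 1; n = 21.
Percentile rank = 100·(10 + 0.5·1)/21 = 100·10.5/21 = 50.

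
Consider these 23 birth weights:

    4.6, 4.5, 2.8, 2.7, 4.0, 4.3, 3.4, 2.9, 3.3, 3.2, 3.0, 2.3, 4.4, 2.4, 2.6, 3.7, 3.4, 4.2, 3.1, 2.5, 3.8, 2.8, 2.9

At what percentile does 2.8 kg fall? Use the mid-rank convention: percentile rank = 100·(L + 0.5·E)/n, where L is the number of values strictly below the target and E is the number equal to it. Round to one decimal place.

26.1

Sorted: 2.3, 2.4, 2.5, 2.6, 2.7, 2.8, 2.8, 2.9, 2.9, 3.0, 3.1, 3.2, 3.3, 3.4, 3.4, 3.7, 3.8, 4.0, 4.2, 4.3, 4.4, 4.5, 4.6.
Count below 2.8: L = 5; count equal: E = 2; n = 23.
Percentile rank = 100·(5 + 0.5·2)/23 = 100·6/23 = 26.09.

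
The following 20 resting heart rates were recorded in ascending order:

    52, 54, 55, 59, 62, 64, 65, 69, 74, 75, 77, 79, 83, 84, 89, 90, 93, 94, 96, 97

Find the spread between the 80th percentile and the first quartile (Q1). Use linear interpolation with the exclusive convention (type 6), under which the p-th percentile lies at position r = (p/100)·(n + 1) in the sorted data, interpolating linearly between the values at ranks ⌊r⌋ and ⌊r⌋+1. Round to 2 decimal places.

n = 20.
P25: r = 5.25; ranks 5–6 are 62, 64; interpolating gives 62.5.
P80: r = 16.8; ranks 16–17 are 90, 93; interpolating gives 92.4.
Difference: 92.4 − 62.5 = 29.9.

29.90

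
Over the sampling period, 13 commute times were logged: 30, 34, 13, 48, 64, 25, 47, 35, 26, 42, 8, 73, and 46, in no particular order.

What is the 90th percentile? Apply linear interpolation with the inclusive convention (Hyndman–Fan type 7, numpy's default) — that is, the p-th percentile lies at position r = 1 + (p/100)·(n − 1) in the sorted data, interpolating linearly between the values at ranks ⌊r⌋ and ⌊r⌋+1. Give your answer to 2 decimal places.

Sorted: 8, 13, 25, 26, 30, 34, 35, 42, 46, 47, 48, 64, 73.
n = 13.
r = 1 + (90/100)·(13 − 1) = 1 + 10.8 = 11.8.
Rank 11 is 48 and rank 12 is 64.
Interpolate: 48 + 0.8·(64 − 48) = 48 + 0.8·16 = 60.8.

60.80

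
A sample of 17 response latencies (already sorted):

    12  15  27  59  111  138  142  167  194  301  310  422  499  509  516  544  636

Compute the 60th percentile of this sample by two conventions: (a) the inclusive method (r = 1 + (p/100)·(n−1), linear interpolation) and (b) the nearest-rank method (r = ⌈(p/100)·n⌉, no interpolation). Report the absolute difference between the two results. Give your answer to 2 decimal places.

3.60

n = 17.
(a) r = 10.6; between ranks 10 (301) and 11 (310): 306.4.
(b) the nearest-rank method: rank 11 → 310.
|306.4 − 310| = 3.6.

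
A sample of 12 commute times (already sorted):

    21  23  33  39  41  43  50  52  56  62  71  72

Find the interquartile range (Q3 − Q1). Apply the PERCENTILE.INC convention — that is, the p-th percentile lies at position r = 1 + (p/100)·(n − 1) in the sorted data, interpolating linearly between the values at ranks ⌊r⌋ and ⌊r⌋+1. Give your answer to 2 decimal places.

20.00

n = 12.
P25: r = 3.75; ranks 3–4 are 33, 39; interpolating gives 37.5.
P75: r = 9.25; ranks 9–10 are 56, 62; interpolating gives 57.5.
Difference: 57.5 − 37.5 = 20.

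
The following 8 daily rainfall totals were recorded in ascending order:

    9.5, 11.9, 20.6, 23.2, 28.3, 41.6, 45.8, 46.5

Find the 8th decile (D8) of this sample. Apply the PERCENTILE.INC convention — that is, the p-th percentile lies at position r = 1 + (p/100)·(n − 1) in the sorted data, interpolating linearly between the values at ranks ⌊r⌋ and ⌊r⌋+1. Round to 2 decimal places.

44.12

n = 8.
r = 1 + (80/100)·(8 − 1) = 1 + 5.6 = 6.6.
Rank 6 is 41.6 and rank 7 is 45.8.
Interpolate: 41.6 + 0.6·(45.8 − 41.6) = 41.6 + 0.6·4.2 = 44.12.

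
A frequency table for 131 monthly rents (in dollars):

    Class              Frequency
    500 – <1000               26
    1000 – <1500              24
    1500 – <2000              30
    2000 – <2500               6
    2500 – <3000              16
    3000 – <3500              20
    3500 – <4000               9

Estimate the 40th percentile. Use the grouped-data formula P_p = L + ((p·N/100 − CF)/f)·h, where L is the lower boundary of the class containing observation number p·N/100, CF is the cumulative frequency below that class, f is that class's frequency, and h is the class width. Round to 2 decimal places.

N = 131; target position k = 40/100 · 131 = 52.4.
Cumulative frequencies: 26, 50, 80, 86, 102, 122, 131.
Observation 52.4 falls in the class 1500 – <2000.
L = 1500, CF = 50, f = 30, h = 500.
P40 = 1500 + ((52.4 − 50)/30)·500 = 1500 + 40 = 1540.

1540.00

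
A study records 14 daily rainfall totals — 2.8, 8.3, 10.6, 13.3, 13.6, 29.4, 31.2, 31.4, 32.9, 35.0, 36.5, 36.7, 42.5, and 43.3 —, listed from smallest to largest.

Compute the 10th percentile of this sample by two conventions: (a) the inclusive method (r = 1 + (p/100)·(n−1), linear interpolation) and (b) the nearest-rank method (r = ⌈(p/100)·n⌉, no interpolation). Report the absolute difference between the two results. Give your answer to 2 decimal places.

0.69

n = 14.
(a) r = 2.3; between ranks 2 (8.3) and 3 (10.6): 8.99.
(b) the nearest-rank method: rank 2 → 8.3.
|8.99 − 8.3| = 0.69.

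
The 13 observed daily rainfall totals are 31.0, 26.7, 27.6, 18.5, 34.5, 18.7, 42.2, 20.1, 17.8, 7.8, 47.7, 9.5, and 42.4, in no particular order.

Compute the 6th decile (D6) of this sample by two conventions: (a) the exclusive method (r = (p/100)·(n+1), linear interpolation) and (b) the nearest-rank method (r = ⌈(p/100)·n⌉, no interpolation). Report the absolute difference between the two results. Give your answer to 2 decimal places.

Sorted: 7.8, 9.5, 17.8, 18.5, 18.7, 20.1, 26.7, 27.6, 31.0, 34.5, 42.2, 42.4, 47.7.
n = 13.
(a) r = 8.4; between ranks 8 (27.6) and 9 (31.0): 28.96.
(b) the nearest-rank method: rank 8 → 27.6.
|28.96 − 27.6| = 1.36.

1.36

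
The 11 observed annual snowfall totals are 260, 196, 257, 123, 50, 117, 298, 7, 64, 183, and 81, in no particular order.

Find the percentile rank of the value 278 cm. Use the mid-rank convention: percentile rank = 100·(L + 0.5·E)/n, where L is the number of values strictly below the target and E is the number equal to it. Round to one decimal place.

Sorted: 7, 50, 64, 81, 117, 123, 183, 196, 257, 260, 298.
Count below 278: L = 10; count equal: E = 0; n = 11.
Percentile rank = 100·(10 + 0.5·0)/11 = 100·10/11 = 90.91.

90.9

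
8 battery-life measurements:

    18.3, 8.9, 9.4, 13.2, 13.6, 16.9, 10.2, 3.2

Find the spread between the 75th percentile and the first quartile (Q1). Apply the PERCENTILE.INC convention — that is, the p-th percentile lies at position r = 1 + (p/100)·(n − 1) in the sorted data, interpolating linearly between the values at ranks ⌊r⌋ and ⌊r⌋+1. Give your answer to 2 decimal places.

5.15

Sorted: 3.2, 8.9, 9.4, 10.2, 13.2, 13.6, 16.9, 18.3.
n = 8.
P25: r = 2.75; ranks 2–3 are 8.9, 9.4; interpolating gives 9.275.
P75: r = 6.25; ranks 6–7 are 13.6, 16.9; interpolating gives 14.425.
Difference: 14.425 − 9.275 = 5.15.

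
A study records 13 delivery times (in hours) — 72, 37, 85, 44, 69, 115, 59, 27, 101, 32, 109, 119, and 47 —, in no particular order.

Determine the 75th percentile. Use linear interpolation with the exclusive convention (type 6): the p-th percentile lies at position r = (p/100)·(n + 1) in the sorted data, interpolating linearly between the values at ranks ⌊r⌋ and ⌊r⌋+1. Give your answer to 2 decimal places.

Sorted: 27, 32, 37, 44, 47, 59, 69, 72, 85, 101, 109, 115, 119.
n = 13.
r = (75/100)·(13 + 1) = 10.5.
Rank 10 is 101 and rank 11 is 109.
Interpolate: 101 + 0.5·(109 − 101) = 101 + 0.5·8 = 105.

105.00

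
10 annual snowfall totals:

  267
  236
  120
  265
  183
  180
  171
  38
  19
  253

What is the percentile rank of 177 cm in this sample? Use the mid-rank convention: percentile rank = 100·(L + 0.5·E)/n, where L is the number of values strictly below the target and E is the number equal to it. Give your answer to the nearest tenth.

Sorted: 19, 38, 120, 171, 180, 183, 236, 253, 265, 267.
Count below 177: L = 4; count equal: E = 0; n = 10.
Percentile rank = 100·(4 + 0.5·0)/10 = 100·4/10 = 40.

40.0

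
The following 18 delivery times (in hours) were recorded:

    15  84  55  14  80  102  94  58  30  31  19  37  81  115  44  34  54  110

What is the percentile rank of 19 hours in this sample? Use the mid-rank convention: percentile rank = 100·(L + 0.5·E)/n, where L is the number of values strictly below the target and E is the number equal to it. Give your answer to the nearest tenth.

13.9

Sorted: 14, 15, 19, 30, 31, 34, 37, 44, 54, 55, 58, 80, 81, 84, 94, 102, 110, 115.
Count below 19: L = 2; count equal: E = 1; n = 18.
Percentile rank = 100·(2 + 0.5·1)/18 = 100·2.5/18 = 13.89.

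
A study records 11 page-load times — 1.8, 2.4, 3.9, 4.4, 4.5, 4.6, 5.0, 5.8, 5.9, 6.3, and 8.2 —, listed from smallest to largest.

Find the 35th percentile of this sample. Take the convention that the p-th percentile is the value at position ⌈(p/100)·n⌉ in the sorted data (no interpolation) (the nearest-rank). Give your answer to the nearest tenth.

4.4

n = 11.
Position = ⌈35/100 · 11⌉ = ⌈3.85⌉ = 4.
The value at rank 4 is 4.4.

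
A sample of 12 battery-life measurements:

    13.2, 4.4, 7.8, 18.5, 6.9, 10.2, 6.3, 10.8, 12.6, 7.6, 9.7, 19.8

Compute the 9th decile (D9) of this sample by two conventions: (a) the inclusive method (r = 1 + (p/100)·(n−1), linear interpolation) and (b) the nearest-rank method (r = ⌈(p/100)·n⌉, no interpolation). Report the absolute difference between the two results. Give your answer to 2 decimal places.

Sorted: 4.4, 6.3, 6.9, 7.6, 7.8, 9.7, 10.2, 10.8, 12.6, 13.2, 18.5, 19.8.
n = 12.
(a) r = 10.9; between ranks 10 (13.2) and 11 (18.5): 17.97.
(b) the nearest-rank method: rank 11 → 18.5.
|17.97 − 18.5| = 0.53.

0.53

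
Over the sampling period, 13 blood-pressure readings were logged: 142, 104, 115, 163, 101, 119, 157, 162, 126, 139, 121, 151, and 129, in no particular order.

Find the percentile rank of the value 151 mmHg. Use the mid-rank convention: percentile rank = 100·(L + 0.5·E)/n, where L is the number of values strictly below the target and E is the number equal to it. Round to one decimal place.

73.1

Sorted: 101, 104, 115, 119, 121, 126, 129, 139, 142, 151, 157, 162, 163.
Count below 151: L = 9; count equal: E = 1; n = 13.
Percentile rank = 100·(9 + 0.5·1)/13 = 100·9.5/13 = 73.08.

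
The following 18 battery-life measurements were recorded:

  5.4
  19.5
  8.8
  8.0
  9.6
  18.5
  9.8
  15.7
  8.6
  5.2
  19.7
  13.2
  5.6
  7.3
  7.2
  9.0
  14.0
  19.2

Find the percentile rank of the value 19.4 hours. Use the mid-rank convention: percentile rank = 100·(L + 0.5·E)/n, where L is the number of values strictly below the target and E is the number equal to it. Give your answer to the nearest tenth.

88.9

Sorted: 5.2, 5.4, 5.6, 7.2, 7.3, 8.0, 8.6, 8.8, 9.0, 9.6, 9.8, 13.2, 14.0, 15.7, 18.5, 19.2, 19.5, 19.7.
Count below 19.4: L = 16; count equal: E = 0; n = 18.
Percentile rank = 100·(16 + 0.5·0)/18 = 100·16/18 = 88.89.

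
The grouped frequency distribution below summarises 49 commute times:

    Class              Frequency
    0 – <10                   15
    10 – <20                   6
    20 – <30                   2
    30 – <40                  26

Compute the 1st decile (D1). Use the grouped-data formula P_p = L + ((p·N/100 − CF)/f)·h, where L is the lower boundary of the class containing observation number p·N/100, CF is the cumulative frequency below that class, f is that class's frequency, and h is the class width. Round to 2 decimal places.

N = 49; target position k = 10/100 · 49 = 4.9.
Cumulative frequencies: 15, 21, 23, 49.
Observation 4.9 falls in the class 0 – <10.
L = 0, CF = 0, f = 15, h = 10.
P10 = 0 + ((4.9 − 0)/15)·10 = 0 + 3.26667 = 3.26667.

3.27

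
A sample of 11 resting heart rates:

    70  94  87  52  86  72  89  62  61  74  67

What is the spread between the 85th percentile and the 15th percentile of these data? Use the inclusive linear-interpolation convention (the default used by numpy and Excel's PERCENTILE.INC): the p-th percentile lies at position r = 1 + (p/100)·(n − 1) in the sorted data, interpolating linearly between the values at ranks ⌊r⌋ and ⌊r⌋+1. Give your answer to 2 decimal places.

Sorted: 52, 61, 62, 67, 70, 72, 74, 86, 87, 89, 94.
n = 11.
P15: r = 2.5; ranks 2–3 are 61, 62; interpolating gives 61.5.
P85: r = 9.5; ranks 9–10 are 87, 89; interpolating gives 88.
Difference: 88 − 61.5 = 26.5.

26.50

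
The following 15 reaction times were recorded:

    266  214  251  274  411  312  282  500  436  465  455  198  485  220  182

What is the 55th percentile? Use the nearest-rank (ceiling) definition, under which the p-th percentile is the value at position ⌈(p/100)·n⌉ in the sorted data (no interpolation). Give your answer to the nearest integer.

312

Sorted: 182, 198, 214, 220, 251, 266, 274, 282, 312, 411, 436, 455, 465, 485, 500.
n = 15.
Position = ⌈55/100 · 15⌉ = ⌈8.25⌉ = 9.
The value at rank 9 is 312.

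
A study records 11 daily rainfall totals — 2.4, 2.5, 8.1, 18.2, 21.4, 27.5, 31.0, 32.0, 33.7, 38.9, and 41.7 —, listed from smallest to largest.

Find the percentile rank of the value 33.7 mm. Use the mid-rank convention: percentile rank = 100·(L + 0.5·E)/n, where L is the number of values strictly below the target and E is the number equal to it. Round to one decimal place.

77.3

Count below 33.7: L = 8; count equal: E = 1; n = 11.
Percentile rank = 100·(8 + 0.5·1)/11 = 100·8.5/11 = 77.27.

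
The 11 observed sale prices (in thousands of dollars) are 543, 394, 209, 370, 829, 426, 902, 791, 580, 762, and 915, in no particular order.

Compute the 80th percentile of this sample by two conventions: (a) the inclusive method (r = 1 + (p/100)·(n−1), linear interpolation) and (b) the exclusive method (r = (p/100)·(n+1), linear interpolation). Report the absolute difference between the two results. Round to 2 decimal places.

Sorted: 209, 370, 394, 426, 543, 580, 762, 791, 829, 902, 915.
n = 11.
(a) r = 9 → value at rank 9 = 829.
(b) r = 9.6; between ranks 9 (829) and 10 (902): 872.8.
|829 − 872.8| = 43.8.

43.80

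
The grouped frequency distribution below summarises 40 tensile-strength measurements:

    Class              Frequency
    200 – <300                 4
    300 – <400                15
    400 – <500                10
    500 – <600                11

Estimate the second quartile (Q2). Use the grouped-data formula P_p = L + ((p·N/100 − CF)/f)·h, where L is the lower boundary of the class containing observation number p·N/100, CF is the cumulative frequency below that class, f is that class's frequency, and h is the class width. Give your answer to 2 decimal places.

410.00

N = 40; target position k = 50/100 · 40 = 20.
Cumulative frequencies: 4, 19, 29, 40.
Observation 20 falls in the class 400 – <500.
L = 400, CF = 19, f = 10, h = 100.
P50 = 400 + ((20 − 19)/10)·100 = 400 + 10 = 410.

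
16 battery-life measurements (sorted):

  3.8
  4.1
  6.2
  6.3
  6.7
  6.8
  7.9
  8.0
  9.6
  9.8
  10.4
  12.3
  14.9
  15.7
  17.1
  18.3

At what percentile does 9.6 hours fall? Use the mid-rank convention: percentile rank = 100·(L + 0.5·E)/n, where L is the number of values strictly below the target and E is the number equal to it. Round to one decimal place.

Count below 9.6: L = 8; count equal: E = 1; n = 16.
Percentile rank = 100·(8 + 0.5·1)/16 = 100·8.5/16 = 53.12.

53.1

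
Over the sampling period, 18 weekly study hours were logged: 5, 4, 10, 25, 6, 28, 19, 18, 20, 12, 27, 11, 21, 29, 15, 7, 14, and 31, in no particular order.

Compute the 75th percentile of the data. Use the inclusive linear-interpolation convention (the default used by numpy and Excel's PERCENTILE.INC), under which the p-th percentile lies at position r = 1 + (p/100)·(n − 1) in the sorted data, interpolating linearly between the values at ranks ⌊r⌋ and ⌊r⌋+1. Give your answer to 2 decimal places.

Sorted: 4, 5, 6, 7, 10, 11, 12, 14, 15, 18, 19, 20, 21, 25, 27, 28, 29, 31.
n = 18.
r = 1 + (75/100)·(18 − 1) = 1 + 12.75 = 13.75.
Rank 13 is 21 and rank 14 is 25.
Interpolate: 21 + 0.75·(25 − 21) = 21 + 0.75·4 = 24.

24.00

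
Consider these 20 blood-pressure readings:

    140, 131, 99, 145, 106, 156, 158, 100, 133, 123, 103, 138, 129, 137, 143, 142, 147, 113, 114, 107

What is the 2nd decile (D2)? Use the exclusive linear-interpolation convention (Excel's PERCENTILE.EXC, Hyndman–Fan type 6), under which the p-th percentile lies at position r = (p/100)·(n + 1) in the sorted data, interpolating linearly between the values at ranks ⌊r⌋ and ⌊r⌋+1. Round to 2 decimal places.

106.20

Sorted: 99, 100, 103, 106, 107, 113, 114, 123, 129, 131, 133, 137, 138, 140, 142, 143, 145, 147, 156, 158.
n = 20.
r = (20/100)·(20 + 1) = 4.2.
Rank 4 is 106 and rank 5 is 107.
Interpolate: 106 + 0.2·(107 − 106) = 106 + 0.2·1 = 106.2.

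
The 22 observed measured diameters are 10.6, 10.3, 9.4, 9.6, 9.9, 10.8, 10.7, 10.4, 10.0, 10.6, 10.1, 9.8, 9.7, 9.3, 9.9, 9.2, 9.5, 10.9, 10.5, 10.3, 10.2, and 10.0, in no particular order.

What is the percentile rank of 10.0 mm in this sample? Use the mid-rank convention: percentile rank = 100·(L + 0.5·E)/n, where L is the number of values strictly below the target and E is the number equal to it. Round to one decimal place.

Sorted: 9.2, 9.3, 9.4, 9.5, 9.6, 9.7, 9.8, 9.9, 9.9, 10.0, 10.0, 10.1, 10.2, 10.3, 10.3, 10.4, 10.5, 10.6, 10.6, 10.7, 10.8, 10.9.
Count below 10.0: L = 9; count equal: E = 2; n = 22.
Percentile rank = 100·(9 + 0.5·2)/22 = 100·10/22 = 45.45.

45.5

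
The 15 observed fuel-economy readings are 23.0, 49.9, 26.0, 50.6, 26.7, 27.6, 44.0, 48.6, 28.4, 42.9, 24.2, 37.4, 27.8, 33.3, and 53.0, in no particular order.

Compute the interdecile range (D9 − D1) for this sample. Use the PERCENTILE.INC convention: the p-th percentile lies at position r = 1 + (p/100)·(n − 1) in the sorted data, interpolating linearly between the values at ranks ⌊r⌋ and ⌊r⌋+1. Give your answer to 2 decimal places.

25.40

Sorted: 23.0, 24.2, 26.0, 26.7, 27.6, 27.8, 28.4, 33.3, 37.4, 42.9, 44.0, 48.6, 49.9, 50.6, 53.0.
n = 15.
P10: r = 2.4; ranks 2–3 are 24.2, 26.0; interpolating gives 24.92.
P90: r = 13.6; ranks 13–14 are 49.9, 50.6; interpolating gives 50.32.
Difference: 50.32 − 24.92 = 25.4.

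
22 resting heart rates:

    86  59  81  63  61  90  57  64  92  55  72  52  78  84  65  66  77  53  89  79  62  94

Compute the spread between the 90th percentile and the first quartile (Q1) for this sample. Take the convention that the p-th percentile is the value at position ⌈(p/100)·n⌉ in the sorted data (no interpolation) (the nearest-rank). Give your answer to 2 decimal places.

29.00

Sorted: 52, 53, 55, 57, 59, 61, 62, 63, 64, 65, 66, 72, 77, 78, 79, 81, 84, 86, 89, 90, 92, 94.
n = 22.
P25: rank ⌈25/100·22⌉ = 6 → 61.
P90: rank ⌈90/100·22⌉ = 20 → 90.
Difference: 90 − 61 = 29.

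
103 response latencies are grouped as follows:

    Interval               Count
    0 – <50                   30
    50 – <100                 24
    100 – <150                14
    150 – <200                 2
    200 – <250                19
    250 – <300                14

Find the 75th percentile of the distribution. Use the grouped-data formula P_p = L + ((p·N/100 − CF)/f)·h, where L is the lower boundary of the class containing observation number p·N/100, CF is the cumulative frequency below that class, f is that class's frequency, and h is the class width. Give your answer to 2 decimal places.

219.08

N = 103; target position k = 75/100 · 103 = 77.25.
Cumulative frequencies: 30, 54, 68, 70, 89, 103.
Observation 77.25 falls in the class 200 – <250.
L = 200, CF = 70, f = 19, h = 50.
P75 = 200 + ((77.25 − 70)/19)·50 = 200 + 19.0789 = 219.079.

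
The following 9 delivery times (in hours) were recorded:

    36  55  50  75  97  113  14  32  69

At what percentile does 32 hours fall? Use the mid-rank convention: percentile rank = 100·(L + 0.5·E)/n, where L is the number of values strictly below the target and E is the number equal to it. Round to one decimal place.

Sorted: 14, 32, 36, 50, 55, 69, 75, 97, 113.
Count below 32: L = 1; count equal: E = 1; n = 9.
Percentile rank = 100·(1 + 0.5·1)/9 = 100·1.5/9 = 16.67.

16.7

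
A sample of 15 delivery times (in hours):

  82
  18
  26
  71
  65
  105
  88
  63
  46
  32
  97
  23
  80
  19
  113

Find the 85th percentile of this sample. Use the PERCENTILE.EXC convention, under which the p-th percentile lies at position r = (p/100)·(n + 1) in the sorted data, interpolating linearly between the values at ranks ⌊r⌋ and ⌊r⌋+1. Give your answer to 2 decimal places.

Sorted: 18, 19, 23, 26, 32, 46, 63, 65, 71, 80, 82, 88, 97, 105, 113.
n = 15.
r = (85/100)·(15 + 1) = 13.6.
Rank 13 is 97 and rank 14 is 105.
Interpolate: 97 + 0.6·(105 − 97) = 97 + 0.6·8 = 101.8.

101.80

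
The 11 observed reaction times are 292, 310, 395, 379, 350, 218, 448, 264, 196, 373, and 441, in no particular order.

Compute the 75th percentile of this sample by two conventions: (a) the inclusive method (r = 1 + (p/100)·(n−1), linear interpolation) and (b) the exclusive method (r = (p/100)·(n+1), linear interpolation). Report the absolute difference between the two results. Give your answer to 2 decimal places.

8.00

Sorted: 196, 218, 264, 292, 310, 350, 373, 379, 395, 441, 448.
n = 11.
(a) r = 8.5; between ranks 8 (379) and 9 (395): 387.
(b) r = 9 → value at rank 9 = 395.
|387 − 395| = 8.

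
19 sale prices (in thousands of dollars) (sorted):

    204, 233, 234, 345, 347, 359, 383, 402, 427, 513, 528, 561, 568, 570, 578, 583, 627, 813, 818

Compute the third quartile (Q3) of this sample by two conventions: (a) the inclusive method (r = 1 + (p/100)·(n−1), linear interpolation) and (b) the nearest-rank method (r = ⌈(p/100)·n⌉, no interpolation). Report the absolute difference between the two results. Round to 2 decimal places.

n = 19.
(a) r = 14.5; between ranks 14 (570) and 15 (578): 574.
(b) the nearest-rank method: rank 15 → 578.
|574 − 578| = 4.

4.00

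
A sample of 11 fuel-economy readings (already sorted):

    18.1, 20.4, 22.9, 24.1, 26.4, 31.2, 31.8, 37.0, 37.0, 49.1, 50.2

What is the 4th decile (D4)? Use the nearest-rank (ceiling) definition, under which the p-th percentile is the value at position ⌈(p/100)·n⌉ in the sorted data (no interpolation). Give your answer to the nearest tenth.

26.4

n = 11.
Position = ⌈40/100 · 11⌉ = ⌈4.4⌉ = 5.
The value at rank 5 is 26.4.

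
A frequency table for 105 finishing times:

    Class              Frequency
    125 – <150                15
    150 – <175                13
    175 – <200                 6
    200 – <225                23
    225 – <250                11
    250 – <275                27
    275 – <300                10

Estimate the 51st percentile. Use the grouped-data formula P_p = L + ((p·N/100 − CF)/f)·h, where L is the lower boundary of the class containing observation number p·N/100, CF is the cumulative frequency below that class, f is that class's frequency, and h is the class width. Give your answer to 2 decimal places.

N = 105; target position k = 51/100 · 105 = 53.55.
Cumulative frequencies: 15, 28, 34, 57, 68, 95, 105.
Observation 53.55 falls in the class 200 – <225.
L = 200, CF = 34, f = 23, h = 25.
P51 = 200 + ((53.55 − 34)/23)·25 = 200 + 21.25 = 221.25.

221.25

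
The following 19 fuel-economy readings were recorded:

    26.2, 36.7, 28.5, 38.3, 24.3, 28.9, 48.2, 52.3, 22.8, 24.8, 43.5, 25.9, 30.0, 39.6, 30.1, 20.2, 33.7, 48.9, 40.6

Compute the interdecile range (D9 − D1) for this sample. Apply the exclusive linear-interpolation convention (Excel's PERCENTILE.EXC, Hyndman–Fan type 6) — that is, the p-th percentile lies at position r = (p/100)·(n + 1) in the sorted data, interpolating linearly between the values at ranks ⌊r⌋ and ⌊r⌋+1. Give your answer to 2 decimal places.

26.10

Sorted: 20.2, 22.8, 24.3, 24.8, 25.9, 26.2, 28.5, 28.9, 30.0, 30.1, 33.7, 36.7, 38.3, 39.6, 40.6, 43.5, 48.2, 48.9, 52.3.
n = 19.
P10: r = 2 (integer) → 22.8.
P90: r = 18 (integer) → 48.9.
Difference: 48.9 − 22.8 = 26.1.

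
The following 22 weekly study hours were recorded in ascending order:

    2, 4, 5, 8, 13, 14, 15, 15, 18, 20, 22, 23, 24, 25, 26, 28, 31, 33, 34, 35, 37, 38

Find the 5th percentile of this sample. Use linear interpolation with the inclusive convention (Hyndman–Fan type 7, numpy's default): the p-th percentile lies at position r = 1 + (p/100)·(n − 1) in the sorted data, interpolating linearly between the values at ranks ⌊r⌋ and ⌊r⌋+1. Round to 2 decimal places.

4.05

n = 22.
r = 1 + (5/100)·(22 − 1) = 1 + 1.05 = 2.05.
Rank 2 is 4 and rank 3 is 5.
Interpolate: 4 + 0.05·(5 − 4) = 4 + 0.05·1 = 4.05.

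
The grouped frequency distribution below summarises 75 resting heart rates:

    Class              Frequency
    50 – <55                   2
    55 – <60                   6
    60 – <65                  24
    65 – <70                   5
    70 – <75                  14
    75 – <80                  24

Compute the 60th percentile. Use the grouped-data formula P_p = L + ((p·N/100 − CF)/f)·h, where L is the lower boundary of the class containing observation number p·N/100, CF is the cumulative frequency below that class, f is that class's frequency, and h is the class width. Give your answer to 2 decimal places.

72.86

N = 75; target position k = 60/100 · 75 = 45.
Cumulative frequencies: 2, 8, 32, 37, 51, 75.
Observation 45 falls in the class 70 – <75.
L = 70, CF = 37, f = 14, h = 5.
P60 = 70 + ((45 − 37)/14)·5 = 70 + 2.85714 = 72.8571.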